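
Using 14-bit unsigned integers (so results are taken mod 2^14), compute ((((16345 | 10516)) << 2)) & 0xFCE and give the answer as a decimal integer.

3908

16345 = 11111111011001
10516 = 10100100010100
→ | → 11111111011101 = 16349
→ << 2 (mod 2^14) → 11111101110100 = 16244
0xFCE = 00111111001110
→ & → 00111101000100 = 3908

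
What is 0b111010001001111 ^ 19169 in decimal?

16046

a = 111010001001111
19169 = 100101011100001
XOR → 011111010101110 = 16046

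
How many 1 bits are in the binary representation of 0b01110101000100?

n = 1110101000100
Count the 1s: 1 + 1 + 1 + 1 + 1 + 1 = 6

6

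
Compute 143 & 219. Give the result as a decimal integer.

139

143 = 10001111
219 = 11011011
AND → 10001011 = 139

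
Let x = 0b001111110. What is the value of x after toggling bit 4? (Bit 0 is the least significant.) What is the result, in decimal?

110

x = 001111110
bit 4 is currently 1; toggle it via x ^ (1 << 4) = x ^ 16
→ 001101110 = 110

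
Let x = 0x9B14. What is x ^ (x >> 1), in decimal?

54942

x = 1001101100010100 = 39700
x>>1 = 0100110110001010
XOR  = 1101011010011110 = 54942
(x ^ (x >> 1) gives the standard binary-reflected Gray code of x.)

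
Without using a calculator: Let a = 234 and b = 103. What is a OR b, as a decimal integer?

239

234 = 11101010
103 = 01100111
 OR → 11101111 = 239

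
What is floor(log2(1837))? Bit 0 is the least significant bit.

10

1837 = 11100101101
The topmost 1 is at position 10 (since 2^10 = 1024 ≤ 1837 < 2048).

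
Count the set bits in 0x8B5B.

0x8B5B = 1000101101011011
Count the 1s: 1 + 1 + 1 + 1 + 1 + 1 + 1 + 1 + 1 = 9

9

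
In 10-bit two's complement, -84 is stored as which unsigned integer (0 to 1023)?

940

84 in 10 bits: 0001010100
Invert: 1110101011
Add 1:  1110101100 = 940
(Check: 2^10 - 84 = 1024 - 84 = 940.)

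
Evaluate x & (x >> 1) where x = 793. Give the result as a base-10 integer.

x = 1100011001 = 793
x>>1 = 0110001100
AND  = 0100001000 = 264
(x & (x >> 1) has a 1 wherever x has two consecutive 1 bits.)

264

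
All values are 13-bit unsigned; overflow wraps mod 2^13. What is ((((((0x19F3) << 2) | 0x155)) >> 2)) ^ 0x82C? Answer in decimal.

2523

0x19F3 = 1100111110011
→ << 2 (mod 2^13) → 0011111001100 = 1996
0x155 = 0000101010101
→ | → 0011111011101 = 2013
→ >> 2 → 0000111110111 = 503
0x82C = 0100000101100
→ ^ → 0100111011011 = 2523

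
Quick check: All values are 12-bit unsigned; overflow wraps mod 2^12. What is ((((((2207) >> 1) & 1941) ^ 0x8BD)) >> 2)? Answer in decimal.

2207 = 100010011111
→ >> 1 → 010001001111 = 1103
1941 = 011110010101
→ & → 010000000101 = 1029
0x8BD = 100010111101
→ ^ → 110010111000 = 3256
→ >> 2 → 001100101110 = 814

814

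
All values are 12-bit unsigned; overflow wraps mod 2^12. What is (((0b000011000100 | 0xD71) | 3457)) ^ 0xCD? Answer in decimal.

3384

0b000011000100 = 000011000100
0xD71 = 110101110001
→ | → 110111110101 = 3573
3457 = 110110000001
→ | → 110111110101 = 3573
0xCD = 000011001101
→ ^ → 110100111000 = 3384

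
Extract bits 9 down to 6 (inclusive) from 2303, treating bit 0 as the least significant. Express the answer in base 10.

3

v = 0100011111111
Shift right by 6: 0100011
Mask low 4 bits: 0011 = 3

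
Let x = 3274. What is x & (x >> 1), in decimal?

1088

x = 110011001010 = 3274
x>>1 = 011001100101
AND  = 010001000000 = 1088
(x & (x >> 1) has a 1 wherever x has two consecutive 1 bits.)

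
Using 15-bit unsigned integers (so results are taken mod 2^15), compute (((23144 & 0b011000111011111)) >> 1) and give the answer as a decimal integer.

2084

23144 = 101101001101000
0b011000111011111 = 011000111011111
→ & → 001000001001000 = 4168
→ >> 1 → 000100000100100 = 2084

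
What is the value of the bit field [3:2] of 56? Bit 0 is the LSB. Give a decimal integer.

2

v = 0000111000
Shift right by 2: 00001110
Mask low 2 bits: 10 = 2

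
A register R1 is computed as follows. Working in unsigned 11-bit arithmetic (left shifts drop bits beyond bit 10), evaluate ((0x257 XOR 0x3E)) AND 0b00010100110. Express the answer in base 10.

32

0x257 = 01001010111
0x3E = 00000111110
→ XOR → 01001101001 = 617
0b00010100110 = 00010100110
→ AND → 00000100000 = 32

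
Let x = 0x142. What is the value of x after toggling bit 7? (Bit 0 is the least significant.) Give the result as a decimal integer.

450

x = 000101000010
bit 7 is currently 0; toggle it via x ^ (1 << 7) = x ^ 128
→ 000111000010 = 450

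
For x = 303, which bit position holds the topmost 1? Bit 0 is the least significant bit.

303 = 100101111
The topmost 1 is at position 8 (since 2^8 = 256 ≤ 303 < 512).

8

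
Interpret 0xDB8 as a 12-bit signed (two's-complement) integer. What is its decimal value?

-584

pattern = 110110111000 (MSB is 1 ⇒ negative)
Invert: 001001000111, add 1 → 001001001000 = 584, so the value is -584.
(Equivalently: 3512 - 2^12 = 3512 - 4096 = -584.)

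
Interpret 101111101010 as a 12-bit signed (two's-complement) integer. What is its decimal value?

-1046

pattern = 101111101010 (MSB is 1 ⇒ negative)
Invert: 010000010101, add 1 → 010000010110 = 1046, so the value is -1046.
(Equivalently: 3050 - 2^12 = 3050 - 4096 = -1046.)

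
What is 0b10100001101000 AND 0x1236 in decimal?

32

a = 10100001101000
0x1236 = 01001000110110
AND → 00000000100000 = 32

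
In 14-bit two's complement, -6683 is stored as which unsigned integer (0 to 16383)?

9701

6683 in 14 bits: 01101000011011
Invert: 10010111100100
Add 1:  10010111100101 = 9701
(Check: 2^14 - 6683 = 16384 - 6683 = 9701.)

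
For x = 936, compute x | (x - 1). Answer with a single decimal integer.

943

x = 1110101000 = 936
x - 1 = 1110100111
OR    = 1110101111 = 943
(x | (x - 1) sets all bits below the lowest set bit.)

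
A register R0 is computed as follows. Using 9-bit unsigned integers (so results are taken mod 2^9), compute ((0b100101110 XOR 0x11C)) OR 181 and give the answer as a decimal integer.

183

0b100101110 = 100101110
0x11C = 100011100
→ XOR → 000110010 = 50
181 = 010110101
→ OR → 010110111 = 183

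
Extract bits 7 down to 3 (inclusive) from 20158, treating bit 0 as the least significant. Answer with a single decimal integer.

v = 100111010111110
Shift right by 3: 100111010111
Mask low 5 bits: 10111 = 23

23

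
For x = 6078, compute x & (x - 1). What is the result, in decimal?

x = 1011110111110 = 6078
x - 1 = 1011110111101
AND   = 1011110111100 = 6076
(x & (x - 1) clears the lowest set bit of x.)

6076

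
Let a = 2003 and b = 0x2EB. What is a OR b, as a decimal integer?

2003 = 11111010011
0x2EB = 01011101011
 OR → 11111111011 = 2043

2043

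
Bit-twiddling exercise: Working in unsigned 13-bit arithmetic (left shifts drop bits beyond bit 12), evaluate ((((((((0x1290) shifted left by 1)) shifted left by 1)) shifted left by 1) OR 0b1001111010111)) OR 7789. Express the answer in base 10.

0x1290 = 1001010010000
→ shifted left by 1 (mod 2^13) → 0010100100000 = 1312
→ shifted left by 1 (mod 2^13) → 0101001000000 = 2624
→ shifted left by 1 (mod 2^13) → 1010010000000 = 5248
0b1001111010111 = 1001111010111
→ OR → 1011111010111 = 6103
7789 = 1111001101101
→ OR → 1111111111111 = 8191

8191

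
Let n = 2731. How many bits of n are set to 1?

7

2731 = 101010101011
Count the 1s: 1 + 1 + 1 + 1 + 1 + 1 + 1 = 7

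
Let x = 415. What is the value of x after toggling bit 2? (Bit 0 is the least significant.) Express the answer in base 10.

411

x = 110011111
bit 2 is currently 1; toggle it via x ^ (1 << 2) = x ^ 4
→ 110011011 = 411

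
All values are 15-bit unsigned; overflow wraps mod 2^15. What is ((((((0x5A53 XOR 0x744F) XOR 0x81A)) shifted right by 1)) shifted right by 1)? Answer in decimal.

2433

0x5A53 = 101101001010011
0x744F = 111010001001111
→ XOR → 010111000011100 = 11804
0x81A = 000100000011010
→ XOR → 010011000000110 = 9734
→ shifted right by 1 → 001001100000011 = 4867
→ shifted right by 1 → 000100110000001 = 2433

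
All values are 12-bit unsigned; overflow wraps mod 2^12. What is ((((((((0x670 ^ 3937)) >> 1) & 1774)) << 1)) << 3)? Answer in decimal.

2176

0x670 = 011001110000
3937 = 111101100001
→ ^ → 100100010001 = 2321
→ >> 1 → 010010001000 = 1160
1774 = 011011101110
→ & → 010010001000 = 1160
→ << 1 (mod 2^12) → 100100010000 = 2320
→ << 3 (mod 2^12) → 100010000000 = 2176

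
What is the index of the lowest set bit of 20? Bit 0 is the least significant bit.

20 = 10100
Trailing zeros: 2, so the lowest set bit is bit 2 (value 4).

2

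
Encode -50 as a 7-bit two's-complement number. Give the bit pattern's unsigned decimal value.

78

50 in 7 bits: 0110010
Invert: 1001101
Add 1:  1001110 = 78
(Check: 2^7 - 50 = 128 - 50 = 78.)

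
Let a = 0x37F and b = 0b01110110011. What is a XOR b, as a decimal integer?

204

0x37F = 1101111111
b = 1110110011
XOR → 0011001100 = 204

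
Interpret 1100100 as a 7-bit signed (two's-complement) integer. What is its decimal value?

pattern = 1100100 (MSB is 1 ⇒ negative)
Invert: 0011011, add 1 → 0011100 = 28, so the value is -28.
(Equivalently: 100 - 2^7 = 100 - 128 = -28.)

-28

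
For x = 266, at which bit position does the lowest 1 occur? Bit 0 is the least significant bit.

266 = 100001010
Trailing zeros: 1, so the lowest set bit is bit 1 (value 2).

1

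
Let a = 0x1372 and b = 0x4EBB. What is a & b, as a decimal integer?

562

0x1372 = 001001101110010
0x4EBB = 100111010111011
AND → 000001000110010 = 562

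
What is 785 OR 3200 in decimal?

785 = 001100010001
3200 = 110010000000
 OR → 111110010001 = 3985

3985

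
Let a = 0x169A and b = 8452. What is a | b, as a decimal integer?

0x169A = 01011010011010
8452 = 10000100000100
 OR → 11011110011110 = 14238

14238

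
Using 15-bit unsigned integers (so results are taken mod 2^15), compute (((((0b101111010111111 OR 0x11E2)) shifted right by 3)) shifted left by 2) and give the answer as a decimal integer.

0b101111010111111 = 101111010111111
0x11E2 = 001000111100010
→ OR → 101111111111111 = 24575
→ shifted right by 3 → 000101111111111 = 3071
→ shifted left by 2 (mod 2^15) → 010111111111100 = 12284

12284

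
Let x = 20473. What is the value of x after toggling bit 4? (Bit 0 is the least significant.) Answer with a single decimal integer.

20457

x = 100111111111001
bit 4 is currently 1; toggle it via x ^ (1 << 4) = x ^ 16
→ 100111111101001 = 20457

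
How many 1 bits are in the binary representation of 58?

58 = 111010
Count the 1s: 1 + 1 + 1 + 1 = 4

4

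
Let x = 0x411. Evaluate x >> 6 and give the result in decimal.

0x411 = 10000010001
shift right by 6 → 00000010000 = 16
(equivalently, floor(1041 / 64))

16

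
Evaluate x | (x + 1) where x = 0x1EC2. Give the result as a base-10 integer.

x = 1111011000010 = 7874
x + 1 = 1111011000011
OR    = 1111011000011 = 7875
(x | (x + 1) sets the lowest cleared bit.)

7875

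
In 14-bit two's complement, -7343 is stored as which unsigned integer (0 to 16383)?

9041

7343 in 14 bits: 01110010101111
Invert: 10001101010000
Add 1:  10001101010001 = 9041
(Check: 2^14 - 7343 = 16384 - 7343 = 9041.)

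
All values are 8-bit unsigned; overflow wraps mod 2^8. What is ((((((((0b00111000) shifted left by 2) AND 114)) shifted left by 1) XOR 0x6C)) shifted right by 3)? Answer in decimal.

0b00111000 = 00111000
→ shifted left by 2 (mod 2^8) → 11100000 = 224
114 = 01110010
→ AND → 01100000 = 96
→ shifted left by 1 (mod 2^8) → 11000000 = 192
0x6C = 01101100
→ XOR → 10101100 = 172
→ shifted right by 3 → 00010101 = 21

21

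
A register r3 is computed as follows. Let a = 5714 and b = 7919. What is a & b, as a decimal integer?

5698

5714 = 1011001010010
7919 = 1111011101111
AND → 1011001000010 = 5698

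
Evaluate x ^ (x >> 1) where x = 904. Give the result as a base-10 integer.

x = 1110001000 = 904
x>>1 = 0111000100
XOR  = 1001001100 = 588
(x ^ (x >> 1) gives the standard binary-reflected Gray code of x.)

588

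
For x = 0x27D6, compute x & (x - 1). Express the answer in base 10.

10196

x = 10011111010110 = 10198
x - 1 = 10011111010101
AND   = 10011111010100 = 10196
(x & (x - 1) clears the lowest set bit of x.)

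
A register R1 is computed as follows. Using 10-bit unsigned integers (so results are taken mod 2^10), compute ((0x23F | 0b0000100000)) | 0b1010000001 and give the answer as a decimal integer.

0x23F = 1000111111
0b0000100000 = 0000100000
→ | → 1000111111 = 575
0b1010000001 = 1010000001
→ | → 1010111111 = 703

703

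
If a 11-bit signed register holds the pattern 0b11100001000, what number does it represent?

-248

pattern = 11100001000 (MSB is 1 ⇒ negative)
Invert: 00011110111, add 1 → 00011111000 = 248, so the value is -248.
(Equivalently: 1800 - 2^11 = 1800 - 2048 = -248.)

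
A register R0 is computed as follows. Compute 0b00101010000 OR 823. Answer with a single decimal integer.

a = 0101010000
823 = 1100110111
 OR → 1101110111 = 887

887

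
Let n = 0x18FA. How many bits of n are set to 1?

0x18FA = 1100011111010
Count the 1s: 1 + 1 + 1 + 1 + 1 + 1 + 1 + 1 = 8

8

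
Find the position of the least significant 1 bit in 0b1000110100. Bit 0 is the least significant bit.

2

0b1000110100 = 1000110100
Trailing zeros: 2, so the lowest set bit is bit 2 (value 4).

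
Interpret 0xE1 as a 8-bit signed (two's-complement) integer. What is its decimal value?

-31

pattern = 11100001 (MSB is 1 ⇒ negative)
Invert: 00011110, add 1 → 00011111 = 31, so the value is -31.
(Equivalently: 225 - 2^8 = 225 - 256 = -31.)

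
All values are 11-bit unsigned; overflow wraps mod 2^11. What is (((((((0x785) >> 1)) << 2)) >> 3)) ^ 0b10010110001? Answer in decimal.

1104

0x785 = 11110000101
→ >> 1 → 01111000010 = 962
→ << 2 (mod 2^11) → 11100001000 = 1800
→ >> 3 → 00011100001 = 225
0b10010110001 = 10010110001
→ ^ → 10001010000 = 1104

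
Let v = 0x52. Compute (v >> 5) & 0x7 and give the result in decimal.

v = 01010010
Shift right by 5: 010
Mask low 3 bits: 010 = 2

2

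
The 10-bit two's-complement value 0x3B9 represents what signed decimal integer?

-71

pattern = 1110111001 (MSB is 1 ⇒ negative)
Invert: 0001000110, add 1 → 0001000111 = 71, so the value is -71.
(Equivalently: 953 - 2^10 = 953 - 1024 = -71.)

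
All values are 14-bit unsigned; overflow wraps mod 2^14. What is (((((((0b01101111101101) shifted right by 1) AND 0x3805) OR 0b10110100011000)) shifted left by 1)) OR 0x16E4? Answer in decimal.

0b01101111101101 = 01101111101101
→ shifted right by 1 → 00110111110110 = 3574
0x3805 = 11100000000101
→ AND → 00100000000100 = 2052
0b10110100011000 = 10110100011000
→ OR → 10110100011100 = 11548
→ shifted left by 1 (mod 2^14) → 01101000111000 = 6712
0x16E4 = 01011011100100
→ OR → 01111011111100 = 7932

7932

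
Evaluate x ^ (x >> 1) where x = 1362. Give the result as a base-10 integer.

2043

x = 10101010010 = 1362
x>>1 = 01010101001
XOR  = 11111111011 = 2043
(x ^ (x >> 1) gives the standard binary-reflected Gray code of x.)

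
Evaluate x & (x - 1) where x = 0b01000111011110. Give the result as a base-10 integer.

x = 1000111011110 = 4574
x - 1 = 1000111011101
AND   = 1000111011100 = 4572
(x & (x - 1) clears the lowest set bit of x.)

4572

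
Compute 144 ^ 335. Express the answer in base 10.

144 = 010010000
335 = 101001111
XOR → 111011111 = 479

479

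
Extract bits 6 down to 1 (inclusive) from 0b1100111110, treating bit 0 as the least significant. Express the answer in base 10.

v = 1100111110
Shift right by 1: 110011111
Mask low 6 bits: 011111 = 31

31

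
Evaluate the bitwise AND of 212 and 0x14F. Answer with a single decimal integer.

68

212 = 011010100
0x14F = 101001111
AND → 001000100 = 68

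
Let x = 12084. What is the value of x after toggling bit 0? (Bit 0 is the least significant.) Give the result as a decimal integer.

x = 010111100110100
bit 0 is currently 0; toggle it via x ^ (1 << 0) = x ^ 1
→ 010111100110101 = 12085

12085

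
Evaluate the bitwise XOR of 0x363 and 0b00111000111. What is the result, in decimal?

676

0x363 = 1101100011
b = 0111000111
XOR → 1010100100 = 676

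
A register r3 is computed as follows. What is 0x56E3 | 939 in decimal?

0x56E3 = 101011011100011
939 = 000001110101011
 OR → 101011111101011 = 22507

22507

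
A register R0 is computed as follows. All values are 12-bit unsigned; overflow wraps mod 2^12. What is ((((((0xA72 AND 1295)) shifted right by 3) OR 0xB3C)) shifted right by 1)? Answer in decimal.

1438

0xA72 = 101001110010
1295 = 010100001111
→ AND → 000000000010 = 2
→ shifted right by 3 → 000000000000 = 0
0xB3C = 101100111100
→ OR → 101100111100 = 2876
→ shifted right by 1 → 010110011110 = 1438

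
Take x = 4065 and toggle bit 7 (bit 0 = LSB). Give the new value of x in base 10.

x = 00111111100001
bit 7 is currently 1; toggle it via x ^ (1 << 7) = x ^ 128
→ 00111101100001 = 3937

3937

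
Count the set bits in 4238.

4238 = 1000010001110
Count the 1s: 1 + 1 + 1 + 1 + 1 = 5

5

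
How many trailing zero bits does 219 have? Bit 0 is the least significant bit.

219 = 11011011
Trailing zeros: 0, so the lowest set bit is bit 0 (value 1).

0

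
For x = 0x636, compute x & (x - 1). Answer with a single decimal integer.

x = 11000110110 = 1590
x - 1 = 11000110101
AND   = 11000110100 = 1588
(x & (x - 1) clears the lowest set bit of x.)

1588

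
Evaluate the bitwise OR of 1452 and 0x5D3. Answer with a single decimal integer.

1452 = 10110101100
0x5D3 = 10111010011
 OR → 10111111111 = 1535

1535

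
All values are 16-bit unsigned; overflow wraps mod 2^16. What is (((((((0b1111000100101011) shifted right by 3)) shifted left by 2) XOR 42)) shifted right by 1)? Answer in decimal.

15455

0b1111000100101011 = 1111000100101011
→ shifted right by 3 → 0001111000100101 = 7717
→ shifted left by 2 (mod 2^16) → 0111100010010100 = 30868
42 = 0000000000101010
→ XOR → 0111100010111110 = 30910
→ shifted right by 1 → 0011110001011111 = 15455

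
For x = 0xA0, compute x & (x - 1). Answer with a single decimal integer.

x = 10100000 = 160
x - 1 = 10011111
AND   = 10000000 = 128
(x & (x - 1) clears the lowest set bit of x.)

128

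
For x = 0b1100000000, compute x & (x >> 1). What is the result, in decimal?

x = 1100000000 = 768
x>>1 = 0110000000
AND  = 0100000000 = 256
(x & (x >> 1) has a 1 wherever x has two consecutive 1 bits.)

256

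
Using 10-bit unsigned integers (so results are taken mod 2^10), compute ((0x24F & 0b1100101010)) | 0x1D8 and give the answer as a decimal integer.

986

0x24F = 1001001111
0b1100101010 = 1100101010
→ & → 1000001010 = 522
0x1D8 = 0111011000
→ | → 1111011010 = 986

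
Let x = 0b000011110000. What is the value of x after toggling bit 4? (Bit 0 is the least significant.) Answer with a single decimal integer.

x = 000011110000
bit 4 is currently 1; toggle it via x ^ (1 << 4) = x ^ 16
→ 000011100000 = 224

224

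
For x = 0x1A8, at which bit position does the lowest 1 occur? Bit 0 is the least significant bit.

0x1A8 = 110101000
Trailing zeros: 3, so the lowest set bit is bit 3 (value 8).

3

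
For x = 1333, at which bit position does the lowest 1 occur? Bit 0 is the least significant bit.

0

1333 = 10100110101
Trailing zeros: 0, so the lowest set bit is bit 0 (value 1).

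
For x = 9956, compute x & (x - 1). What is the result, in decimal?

9952

x = 10011011100100 = 9956
x - 1 = 10011011100011
AND   = 10011011100000 = 9952
(x & (x - 1) clears the lowest set bit of x.)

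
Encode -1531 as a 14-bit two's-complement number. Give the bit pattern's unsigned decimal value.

1531 in 14 bits: 00010111111011
Invert: 11101000000100
Add 1:  11101000000101 = 14853
(Check: 2^14 - 1531 = 16384 - 1531 = 14853.)

14853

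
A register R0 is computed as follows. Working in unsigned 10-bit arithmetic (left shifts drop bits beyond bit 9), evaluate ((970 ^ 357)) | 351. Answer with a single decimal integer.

1023

970 = 1111001010
357 = 0101100101
→ ^ → 1010101111 = 687
351 = 0101011111
→ | → 1111111111 = 1023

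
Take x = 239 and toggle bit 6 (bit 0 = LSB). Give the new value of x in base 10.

175

x = 011101111
bit 6 is currently 1; toggle it via x ^ (1 << 6) = x ^ 64
→ 010101111 = 175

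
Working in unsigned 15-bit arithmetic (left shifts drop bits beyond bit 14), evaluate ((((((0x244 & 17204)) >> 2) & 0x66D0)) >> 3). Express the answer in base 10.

16

0x244 = 000001001000100
17204 = 100001100110100
→ & → 000001000000100 = 516
→ >> 2 → 000000010000001 = 129
0x66D0 = 110011011010000
→ & → 000000010000000 = 128
→ >> 3 → 000000000010000 = 16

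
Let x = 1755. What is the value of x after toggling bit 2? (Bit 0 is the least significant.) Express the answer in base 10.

1759

x = 011011011011
bit 2 is currently 0; toggle it via x ^ (1 << 2) = x ^ 4
→ 011011011111 = 1759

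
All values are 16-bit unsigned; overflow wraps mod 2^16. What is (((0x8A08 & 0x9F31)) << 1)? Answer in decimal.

5120

0x8A08 = 1000101000001000
0x9F31 = 1001111100110001
→ & → 1000101000000000 = 35328
→ << 1 (mod 2^16) → 0001010000000000 = 5120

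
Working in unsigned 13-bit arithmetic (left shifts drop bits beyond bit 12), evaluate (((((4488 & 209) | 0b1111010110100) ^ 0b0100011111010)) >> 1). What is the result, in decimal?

2855

4488 = 1000110001000
209 = 0000011010001
→ & → 0000010000000 = 128
0b1111010110100 = 1111010110100
→ | → 1111010110100 = 7860
0b0100011111010 = 0100011111010
→ ^ → 1011001001110 = 5710
→ >> 1 → 0101100100111 = 2855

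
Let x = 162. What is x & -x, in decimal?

x = 10100010 = 162
-x (two's complement) = …01011110
AND   = 00000010 = 2
(x & -x isolates the lowest set bit of x.)

2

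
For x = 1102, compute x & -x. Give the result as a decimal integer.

x = 10001001110 = 1102
-x (two's complement) = …01110110010
AND   = 00000000010 = 2
(x & -x isolates the lowest set bit of x.)

2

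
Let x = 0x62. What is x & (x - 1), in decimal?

96

x = 1100010 = 98
x - 1 = 1100001
AND   = 1100000 = 96
(x & (x - 1) clears the lowest set bit of x.)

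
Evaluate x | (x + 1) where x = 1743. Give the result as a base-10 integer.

1759

x = 11011001111 = 1743
x + 1 = 11011010000
OR    = 11011011111 = 1759
(x | (x + 1) sets the lowest cleared bit.)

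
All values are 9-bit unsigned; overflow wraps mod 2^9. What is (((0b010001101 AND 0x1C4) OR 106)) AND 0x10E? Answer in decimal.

14

0b010001101 = 010001101
0x1C4 = 111000100
→ AND → 010000100 = 132
106 = 001101010
→ OR → 011101110 = 238
0x10E = 100001110
→ AND → 000001110 = 14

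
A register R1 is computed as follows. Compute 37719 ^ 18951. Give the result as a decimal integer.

37719 = 1001001101010111
18951 = 0100101000000111
XOR → 1101100101010000 = 55632

55632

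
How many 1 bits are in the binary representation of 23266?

23266 = 101101011100010
Count the 1s: 1 + 1 + 1 + 1 + 1 + 1 + 1 + 1 = 8

8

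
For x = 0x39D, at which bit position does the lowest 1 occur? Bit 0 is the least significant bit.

0

0x39D = 1110011101
Trailing zeros: 0, so the lowest set bit is bit 0 (value 1).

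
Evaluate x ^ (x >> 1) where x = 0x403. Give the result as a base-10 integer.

x = 10000000011 = 1027
x>>1 = 01000000001
XOR  = 11000000010 = 1538
(x ^ (x >> 1) gives the standard binary-reflected Gray code of x.)

1538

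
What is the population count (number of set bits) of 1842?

1842 = 11100110010
Count the 1s: 1 + 1 + 1 + 1 + 1 + 1 = 6

6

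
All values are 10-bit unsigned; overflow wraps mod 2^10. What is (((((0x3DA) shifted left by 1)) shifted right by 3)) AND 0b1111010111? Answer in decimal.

0x3DA = 1111011010
→ shifted left by 1 (mod 2^10) → 1110110100 = 948
→ shifted right by 3 → 0001110110 = 118
0b1111010111 = 1111010111
→ AND → 0001010110 = 86

86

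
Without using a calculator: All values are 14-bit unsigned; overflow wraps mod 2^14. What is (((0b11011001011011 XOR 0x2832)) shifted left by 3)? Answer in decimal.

13128

0b11011001011011 = 11011001011011
0x2832 = 10100000110010
→ XOR → 01111001101001 = 7785
→ shifted left by 3 (mod 2^14) → 11001101001000 = 13128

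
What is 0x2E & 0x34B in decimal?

10

0x2E = 0000101110
0x34B = 1101001011
AND → 0000001010 = 10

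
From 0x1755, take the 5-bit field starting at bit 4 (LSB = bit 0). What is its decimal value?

v = 1011101010101
Shift right by 4: 101110101
Mask low 5 bits: 10101 = 21

21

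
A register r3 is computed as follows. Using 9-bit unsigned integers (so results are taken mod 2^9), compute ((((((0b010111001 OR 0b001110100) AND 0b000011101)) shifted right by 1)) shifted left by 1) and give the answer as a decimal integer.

28

0b010111001 = 010111001
0b001110100 = 001110100
→ OR → 011111101 = 253
0b000011101 = 000011101
→ AND → 000011101 = 29
→ shifted right by 1 → 000001110 = 14
→ shifted left by 1 (mod 2^9) → 000011100 = 28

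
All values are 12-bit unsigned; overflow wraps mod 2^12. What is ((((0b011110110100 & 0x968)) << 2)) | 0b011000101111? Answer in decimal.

0b011110110100 = 011110110100
0x968 = 100101101000
→ & → 000100100000 = 288
→ << 2 (mod 2^12) → 010010000000 = 1152
0b011000101111 = 011000101111
→ | → 011010101111 = 1711

1711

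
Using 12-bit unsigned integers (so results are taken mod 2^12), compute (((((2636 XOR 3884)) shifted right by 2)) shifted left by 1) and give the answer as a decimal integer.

2636 = 101001001100
3884 = 111100101100
→ XOR → 010101100000 = 1376
→ shifted right by 2 → 000101011000 = 344
→ shifted left by 1 (mod 2^12) → 001010110000 = 688

688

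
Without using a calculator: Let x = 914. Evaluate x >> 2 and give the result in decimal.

228

914 = 1110010010
shift right by 2 → 0011100100 = 228
(equivalently, floor(914 / 4))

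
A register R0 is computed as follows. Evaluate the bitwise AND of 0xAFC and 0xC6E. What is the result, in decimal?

2156

0xAFC = 101011111100
0xC6E = 110001101110
AND → 100001101100 = 2156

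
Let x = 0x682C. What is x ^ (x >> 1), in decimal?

x = 110100000101100 = 26668
x>>1 = 011010000010110
XOR  = 101110000111010 = 23610
(x ^ (x >> 1) gives the standard binary-reflected Gray code of x.)

23610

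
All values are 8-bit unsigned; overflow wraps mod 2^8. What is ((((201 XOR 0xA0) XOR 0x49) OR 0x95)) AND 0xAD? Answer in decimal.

201 = 11001001
0xA0 = 10100000
→ XOR → 01101001 = 105
0x49 = 01001001
→ XOR → 00100000 = 32
0x95 = 10010101
→ OR → 10110101 = 181
0xAD = 10101101
→ AND → 10100101 = 165

165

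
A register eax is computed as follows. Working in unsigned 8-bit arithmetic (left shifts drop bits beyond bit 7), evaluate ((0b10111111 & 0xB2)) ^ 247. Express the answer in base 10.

0b10111111 = 10111111
0xB2 = 10110010
→ & → 10110010 = 178
247 = 11110111
→ ^ → 01000101 = 69

69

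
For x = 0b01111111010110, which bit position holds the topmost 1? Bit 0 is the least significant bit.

12

0b01111111010110 = 1111111010110
The topmost 1 is at position 12 (since 2^12 = 4096 ≤ 8150 < 8192).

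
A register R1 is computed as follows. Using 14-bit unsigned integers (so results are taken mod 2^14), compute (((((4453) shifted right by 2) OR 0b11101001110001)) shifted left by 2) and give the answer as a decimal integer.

14820

4453 = 01000101100101
→ shifted right by 2 → 00010001011001 = 1113
0b11101001110001 = 11101001110001
→ OR → 11111001111001 = 15993
→ shifted left by 2 (mod 2^14) → 11100111100100 = 14820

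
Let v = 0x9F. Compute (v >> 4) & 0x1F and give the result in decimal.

9

v = 00010011111
Shift right by 4: 0001001
Mask low 5 bits: 01001 = 9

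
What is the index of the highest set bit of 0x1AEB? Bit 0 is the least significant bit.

12

0x1AEB = 1101011101011
The topmost 1 is at position 12 (since 2^12 = 4096 ≤ 6891 < 8192).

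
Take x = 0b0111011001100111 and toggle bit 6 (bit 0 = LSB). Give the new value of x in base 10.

x = 0111011001100111
bit 6 is currently 1; toggle it via x ^ (1 << 6) = x ^ 64
→ 0111011000100111 = 30247

30247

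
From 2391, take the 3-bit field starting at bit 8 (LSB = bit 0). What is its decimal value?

1

v = 100101010111
Shift right by 8: 1001
Mask low 3 bits: 001 = 1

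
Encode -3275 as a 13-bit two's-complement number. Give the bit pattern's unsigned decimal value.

4917

3275 in 13 bits: 0110011001011
Invert: 1001100110100
Add 1:  1001100110101 = 4917
(Check: 2^13 - 3275 = 8192 - 3275 = 4917.)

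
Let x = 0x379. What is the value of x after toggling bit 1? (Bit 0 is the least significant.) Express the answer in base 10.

x = 01101111001
bit 1 is currently 0; toggle it via x ^ (1 << 1) = x ^ 2
→ 01101111011 = 891

891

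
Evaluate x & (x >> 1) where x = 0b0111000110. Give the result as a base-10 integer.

x = 111000110 = 454
x>>1 = 011100011
AND  = 011000010 = 194
(x & (x >> 1) has a 1 wherever x has two consecutive 1 bits.)

194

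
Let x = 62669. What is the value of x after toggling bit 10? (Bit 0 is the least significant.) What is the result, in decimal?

x = 1111010011001101
bit 10 is currently 1; toggle it via x ^ (1 << 10) = x ^ 1024
→ 1111000011001101 = 61645

61645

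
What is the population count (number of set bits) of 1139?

1139 = 10001110011
Count the 1s: 1 + 1 + 1 + 1 + 1 + 1 = 6

6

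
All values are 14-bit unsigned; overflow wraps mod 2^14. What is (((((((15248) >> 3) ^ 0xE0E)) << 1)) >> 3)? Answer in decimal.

15248 = 11101110010000
→ >> 3 → 00011101110010 = 1906
0xE0E = 00111000001110
→ ^ → 00100101111100 = 2428
→ << 1 (mod 2^14) → 01001011111000 = 4856
→ >> 3 → 00001001011111 = 607

607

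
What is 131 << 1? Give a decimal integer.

262

131 = 010000011
shift left by 1 → 100000110 = 262
(equivalently, 131 × 2^1 = 131 × 2)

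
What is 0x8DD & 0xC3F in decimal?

0x8DD = 100011011101
0xC3F = 110000111111
AND → 100000011101 = 2077

2077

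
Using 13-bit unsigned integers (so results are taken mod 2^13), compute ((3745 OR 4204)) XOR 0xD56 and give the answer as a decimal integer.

5051

3745 = 0111010100001
4204 = 1000001101100
→ OR → 1111011101101 = 7917
0xD56 = 0110101010110
→ XOR → 1001110111011 = 5051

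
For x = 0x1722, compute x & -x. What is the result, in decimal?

2

x = 1011100100010 = 5922
-x (two's complement) = …0100011011110
AND   = 0000000000010 = 2
(x & -x isolates the lowest set bit of x.)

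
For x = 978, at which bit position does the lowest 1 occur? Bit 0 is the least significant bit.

978 = 1111010010
Trailing zeros: 1, so the lowest set bit is bit 1 (value 2).

1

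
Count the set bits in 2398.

7

2398 = 100101011110
Count the 1s: 1 + 1 + 1 + 1 + 1 + 1 + 1 = 7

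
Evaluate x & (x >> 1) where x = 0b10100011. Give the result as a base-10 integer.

x = 10100011 = 163
x>>1 = 01010001
AND  = 00000001 = 1
(x & (x >> 1) has a 1 wherever x has two consecutive 1 bits.)

1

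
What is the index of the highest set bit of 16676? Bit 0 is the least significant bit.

14

16676 = 100000100100100
The topmost 1 is at position 14 (since 2^14 = 16384 ≤ 16676 < 32768).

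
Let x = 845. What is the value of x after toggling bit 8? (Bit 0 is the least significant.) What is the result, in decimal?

x = 01101001101
bit 8 is currently 1; toggle it via x ^ (1 << 8) = x ^ 256
→ 01001001101 = 589

589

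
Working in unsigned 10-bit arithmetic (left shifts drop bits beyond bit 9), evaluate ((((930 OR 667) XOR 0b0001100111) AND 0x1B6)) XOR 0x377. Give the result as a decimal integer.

739

930 = 1110100010
667 = 1010011011
→ OR → 1110111011 = 955
0b0001100111 = 0001100111
→ XOR → 1111011100 = 988
0x1B6 = 0110110110
→ AND → 0110010100 = 404
0x377 = 1101110111
→ XOR → 1011100011 = 739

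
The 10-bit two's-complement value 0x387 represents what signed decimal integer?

pattern = 1110000111 (MSB is 1 ⇒ negative)
Invert: 0001111000, add 1 → 0001111001 = 121, so the value is -121.
(Equivalently: 903 - 2^10 = 903 - 1024 = -121.)

-121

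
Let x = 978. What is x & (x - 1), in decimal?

x = 1111010010 = 978
x - 1 = 1111010001
AND   = 1111010000 = 976
(x & (x - 1) clears the lowest set bit of x.)

976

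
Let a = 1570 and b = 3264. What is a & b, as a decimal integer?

1570 = 011000100010
3264 = 110011000000
AND → 010000000000 = 1024

1024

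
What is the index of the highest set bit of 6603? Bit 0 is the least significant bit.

6603 = 1100111001011
The topmost 1 is at position 12 (since 2^12 = 4096 ≤ 6603 < 8192).

12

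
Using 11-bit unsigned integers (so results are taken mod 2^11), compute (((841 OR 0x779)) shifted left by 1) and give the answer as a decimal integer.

1778

841 = 01101001001
0x779 = 11101111001
→ OR → 11101111001 = 1913
→ shifted left by 1 (mod 2^11) → 11011110010 = 1778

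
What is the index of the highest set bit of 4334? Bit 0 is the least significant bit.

12

4334 = 1000011101110
The topmost 1 is at position 12 (since 2^12 = 4096 ≤ 4334 < 8192).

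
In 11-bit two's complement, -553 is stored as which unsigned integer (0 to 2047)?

553 in 11 bits: 01000101001
Invert: 10111010110
Add 1:  10111010111 = 1495
(Check: 2^11 - 553 = 2048 - 553 = 1495.)

1495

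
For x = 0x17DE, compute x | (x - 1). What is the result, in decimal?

6111

x = 1011111011110 = 6110
x - 1 = 1011111011101
OR    = 1011111011111 = 6111
(x | (x - 1) sets all bits below the lowest set bit.)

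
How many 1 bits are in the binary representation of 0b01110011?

n = 1110011
Count the 1s: 1 + 1 + 1 + 1 + 1 = 5

5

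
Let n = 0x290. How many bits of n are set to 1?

3

0x290 = 1010010000
Count the 1s: 1 + 1 + 1 = 3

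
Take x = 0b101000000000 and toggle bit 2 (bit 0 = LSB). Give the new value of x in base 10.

x = 101000000000
bit 2 is currently 0; toggle it via x ^ (1 << 2) = x ^ 4
→ 101000000100 = 2564

2564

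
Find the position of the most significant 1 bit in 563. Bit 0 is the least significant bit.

9

563 = 1000110011
The topmost 1 is at position 9 (since 2^9 = 512 ≤ 563 < 1024).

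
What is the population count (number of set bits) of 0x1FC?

0x1FC = 111111100
Count the 1s: 1 + 1 + 1 + 1 + 1 + 1 + 1 = 7

7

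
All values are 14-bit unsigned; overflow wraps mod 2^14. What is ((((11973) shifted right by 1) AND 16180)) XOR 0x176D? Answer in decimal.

11973 = 10111011000101
→ shifted right by 1 → 01011101100010 = 5986
16180 = 11111100110100
→ AND → 01011100100000 = 5920
0x176D = 01011101101101
→ XOR → 00000001001101 = 77

77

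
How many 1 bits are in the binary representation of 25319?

25319 = 110001011100111
Count the 1s: 1 + 1 + 1 + 1 + 1 + 1 + 1 + 1 + 1 = 9

9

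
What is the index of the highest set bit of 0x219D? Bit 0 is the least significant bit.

13

0x219D = 10000110011101
The topmost 1 is at position 13 (since 2^13 = 8192 ≤ 8605 < 16384).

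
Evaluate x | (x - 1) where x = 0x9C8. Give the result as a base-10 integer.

2511

x = 100111001000 = 2504
x - 1 = 100111000111
OR    = 100111001111 = 2511
(x | (x - 1) sets all bits below the lowest set bit.)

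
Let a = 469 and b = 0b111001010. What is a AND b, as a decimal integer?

448

469 = 111010101
b = 111001010
AND → 111000000 = 448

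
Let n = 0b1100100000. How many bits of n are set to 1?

n = 1100100000
Count the 1s: 1 + 1 + 1 = 3

3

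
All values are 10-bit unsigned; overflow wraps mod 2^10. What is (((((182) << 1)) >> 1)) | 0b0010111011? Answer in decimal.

191

182 = 0010110110
→ << 1 (mod 2^10) → 0101101100 = 364
→ >> 1 → 0010110110 = 182
0b0010111011 = 0010111011
→ | → 0010111111 = 191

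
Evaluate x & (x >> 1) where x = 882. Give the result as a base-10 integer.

x = 1101110010 = 882
x>>1 = 0110111001
AND  = 0100110000 = 304
(x & (x >> 1) has a 1 wherever x has two consecutive 1 bits.)

304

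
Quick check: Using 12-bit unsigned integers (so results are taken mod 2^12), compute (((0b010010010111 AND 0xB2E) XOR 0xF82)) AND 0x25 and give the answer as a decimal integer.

0b010010010111 = 010010010111
0xB2E = 101100101110
→ AND → 000000000110 = 6
0xF82 = 111110000010
→ XOR → 111110000100 = 3972
0x25 = 000000100101
→ AND → 000000000100 = 4

4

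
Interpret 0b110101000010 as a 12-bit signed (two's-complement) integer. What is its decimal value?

pattern = 110101000010 (MSB is 1 ⇒ negative)
Invert: 001010111101, add 1 → 001010111110 = 702, so the value is -702.
(Equivalently: 3394 - 2^12 = 3394 - 4096 = -702.)

-702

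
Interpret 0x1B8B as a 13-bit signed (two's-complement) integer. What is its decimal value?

pattern = 1101110001011 (MSB is 1 ⇒ negative)
Invert: 0010001110100, add 1 → 0010001110101 = 1141, so the value is -1141.
(Equivalently: 7051 - 2^13 = 7051 - 8192 = -1141.)

-1141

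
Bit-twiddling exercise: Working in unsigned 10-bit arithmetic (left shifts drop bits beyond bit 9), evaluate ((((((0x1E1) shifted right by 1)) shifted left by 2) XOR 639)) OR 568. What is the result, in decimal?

959

0x1E1 = 0111100001
→ shifted right by 1 → 0011110000 = 240
→ shifted left by 2 (mod 2^10) → 1111000000 = 960
639 = 1001111111
→ XOR → 0110111111 = 447
568 = 1000111000
→ OR → 1110111111 = 959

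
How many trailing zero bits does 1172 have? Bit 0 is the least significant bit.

2

1172 = 10010010100
Trailing zeros: 2, so the lowest set bit is bit 2 (value 4).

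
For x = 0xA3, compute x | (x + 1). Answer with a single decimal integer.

167

x = 10100011 = 163
x + 1 = 10100100
OR    = 10100111 = 167
(x | (x + 1) sets the lowest cleared bit.)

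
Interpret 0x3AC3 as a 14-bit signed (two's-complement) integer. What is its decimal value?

-1341

pattern = 11101011000011 (MSB is 1 ⇒ negative)
Invert: 00010100111100, add 1 → 00010100111101 = 1341, so the value is -1341.
(Equivalently: 15043 - 2^14 = 15043 - 16384 = -1341.)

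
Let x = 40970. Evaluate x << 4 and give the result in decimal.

40970 = 00001010000000001010
shift left by 4 → 10100000000010100000 = 655520
(equivalently, 40970 × 2^4 = 40970 × 16)

655520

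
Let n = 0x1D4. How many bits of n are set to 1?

5

0x1D4 = 111010100
Count the 1s: 1 + 1 + 1 + 1 + 1 = 5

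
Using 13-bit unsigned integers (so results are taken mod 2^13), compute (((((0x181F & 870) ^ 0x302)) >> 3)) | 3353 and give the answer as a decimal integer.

3449

0x181F = 1100000011111
870 = 0001101100110
→ & → 0000000000110 = 6
0x302 = 0001100000010
→ ^ → 0001100000100 = 772
→ >> 3 → 0000001100000 = 96
3353 = 0110100011001
→ | → 0110101111001 = 3449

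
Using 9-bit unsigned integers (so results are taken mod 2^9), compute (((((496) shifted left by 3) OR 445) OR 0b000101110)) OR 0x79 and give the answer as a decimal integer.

496 = 111110000
→ shifted left by 3 (mod 2^9) → 110000000 = 384
445 = 110111101
→ OR → 110111101 = 445
0b000101110 = 000101110
→ OR → 110111111 = 447
0x79 = 001111001
→ OR → 111111111 = 511

511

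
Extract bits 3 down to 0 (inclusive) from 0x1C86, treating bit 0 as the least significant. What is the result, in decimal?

6

v = 1110010000110
Shift right by 0: 1110010000110
Mask low 4 bits: 0110 = 6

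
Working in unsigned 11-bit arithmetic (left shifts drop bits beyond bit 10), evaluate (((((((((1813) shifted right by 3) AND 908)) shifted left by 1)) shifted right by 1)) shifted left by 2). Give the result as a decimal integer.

1813 = 11100010101
→ shifted right by 3 → 00011100010 = 226
908 = 01110001100
→ AND → 00010000000 = 128
→ shifted left by 1 (mod 2^11) → 00100000000 = 256
→ shifted right by 1 → 00010000000 = 128
→ shifted left by 2 (mod 2^11) → 01000000000 = 512

512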